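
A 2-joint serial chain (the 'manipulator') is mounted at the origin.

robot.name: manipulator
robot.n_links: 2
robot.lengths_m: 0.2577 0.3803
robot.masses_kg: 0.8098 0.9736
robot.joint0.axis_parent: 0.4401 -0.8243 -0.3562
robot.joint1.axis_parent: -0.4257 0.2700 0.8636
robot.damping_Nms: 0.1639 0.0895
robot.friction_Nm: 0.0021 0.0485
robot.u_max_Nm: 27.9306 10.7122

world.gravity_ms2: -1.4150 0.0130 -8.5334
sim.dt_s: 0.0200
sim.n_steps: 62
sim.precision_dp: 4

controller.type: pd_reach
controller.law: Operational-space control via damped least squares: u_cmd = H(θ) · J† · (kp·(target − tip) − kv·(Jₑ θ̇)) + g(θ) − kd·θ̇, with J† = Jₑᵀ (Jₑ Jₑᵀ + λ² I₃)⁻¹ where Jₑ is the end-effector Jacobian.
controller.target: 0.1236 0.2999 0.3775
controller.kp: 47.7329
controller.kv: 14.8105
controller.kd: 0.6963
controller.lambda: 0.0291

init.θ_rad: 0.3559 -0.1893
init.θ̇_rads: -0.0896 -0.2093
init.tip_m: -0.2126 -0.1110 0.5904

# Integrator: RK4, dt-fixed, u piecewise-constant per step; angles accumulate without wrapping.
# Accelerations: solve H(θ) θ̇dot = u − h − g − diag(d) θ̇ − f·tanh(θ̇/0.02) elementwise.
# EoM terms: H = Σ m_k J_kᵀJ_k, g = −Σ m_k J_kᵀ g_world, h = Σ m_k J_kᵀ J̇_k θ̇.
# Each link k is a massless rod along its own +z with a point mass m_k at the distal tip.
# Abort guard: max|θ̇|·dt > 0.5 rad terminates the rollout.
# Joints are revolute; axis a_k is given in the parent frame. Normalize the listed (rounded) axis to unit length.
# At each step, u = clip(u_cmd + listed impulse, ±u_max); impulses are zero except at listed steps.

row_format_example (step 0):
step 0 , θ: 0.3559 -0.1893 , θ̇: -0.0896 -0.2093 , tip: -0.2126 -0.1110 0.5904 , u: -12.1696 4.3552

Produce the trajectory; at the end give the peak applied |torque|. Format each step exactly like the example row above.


step 1 , θ: 0.3568 -0.1663 , θ̇: 0.1339 2.3481 , tip: -0.2101 -0.1084 0.5920 , u: -9.5958 1.5920
step 2 , θ: 0.3503 -0.1424 , θ̇: -0.7449 0.1819 , tip: -0.2037 -0.1042 0.5951 , u: -7.1054 2.8645
step 3 , θ: 0.3390 -0.1173 , θ̇: -0.4113 2.2295 , tip: -0.1946 -0.0988 0.5992 , u: -6.0019 0.8503
step 4 , θ: 0.3252 -0.0890 , θ̇: -0.9502 0.6875 , tip: -0.1837 -0.0924 0.6038 , u: -4.6618 1.8753
step 5 , θ: 0.3086 -0.0626 , θ̇: -0.7241 1.9052 , tip: -0.1717 -0.0854 0.6084 , u: -4.1164 0.6798
step 6 , θ: 0.2914 -0.0327 , θ̇: -0.9830 1.1255 , tip: -0.1591 -0.0775 0.6129 , u: -3.3877 1.1906
step 7 , θ: 0.2727 -0.0049 , θ̇: -0.8885 1.6384 , tip: -0.1459 -0.0694 0.6172 , u: -3.0314 0.6388
step 8 , θ: 0.2540 0.0250 , θ̇: -0.9784 1.3686 , tip: -0.1326 -0.0608 0.6211 , u: -2.6127 0.7681
step 9 , θ: 0.2347 0.0538 , θ̇: -0.9534 1.5126 , tip: -0.1192 -0.0519 0.6246 , u: -2.3321 0.5524
step 10 , θ: 0.2155 0.0834 , θ̇: -0.9732 1.4480 , tip: -0.1058 -0.0427 0.6276 , u: -2.0517 0.5233
step 11 , θ: 0.1961 0.1125 , θ̇: -0.9664 1.4686 , tip: -0.0926 -0.0333 0.6301 , u: -1.8161 0.4232
step 12 , θ: 0.1768 0.1417 , θ̇: -0.9649 1.4513 , tip: -0.0796 -0.0237 0.6322 , u: -1.5934 0.3587
step 13 , θ: 0.1576 0.1706 , θ̇: -0.9581 1.4430 , tip: -0.0668 -0.0139 0.6338 , u: -1.3876 0.2873
step 14 , θ: 0.1385 0.1992 , θ̇: -0.9503 1.4287 , tip: -0.0544 -0.0041 0.6349 , u: -1.1922 0.2223
step 15 , θ: 0.1196 0.2276 , θ̇: -0.9408 1.4131 , tip: -0.0422 0.0058 0.6356 , u: -1.0063 0.1591
step 16 , θ: 0.1009 0.2557 , θ̇: -0.9300 1.3953 , tip: -0.0304 0.0158 0.6358 , u: -0.8281 0.0986
step 17 , θ: 0.0824 0.2833 , θ̇: -0.9182 1.3759 , tip: -0.0189 0.0257 0.6356 , u: -0.6569 0.0405
step 18 , θ: 0.0642 0.3106 , θ̇: -0.9054 1.3551 , tip: -0.0078 0.0356 0.6351 , u: -0.4923 -0.0154
step 19 , θ: 0.0462 0.3375 , θ̇: -0.8917 1.3330 , tip: 0.0029 0.0455 0.6342 , u: -0.3340 -0.0688
step 20 , θ: 0.0285 0.3639 , θ̇: -0.8773 1.3099 , tip: 0.0131 0.0553 0.6329 , u: -0.1819 -0.1199
step 21 , θ: 0.0111 0.3898 , θ̇: -0.8622 1.2859 , tip: 0.0230 0.0650 0.6313 , u: -0.0357 -0.1685
step 22 , θ: -0.0060 0.4152 , θ̇: -0.8464 1.2612 , tip: 0.0325 0.0746 0.6294 , u: 0.1045 -0.2147
step 23 , θ: -0.0227 0.4402 , θ̇: -0.8301 1.2359 , tip: 0.0415 0.0840 0.6273 , u: 0.2388 -0.2585
step 24 , θ: -0.0392 0.4646 , θ̇: -0.8132 1.2103 , tip: 0.0502 0.0933 0.6249 , u: 0.3673 -0.2998
step 25 , θ: -0.0552 0.4885 , θ̇: -0.7959 1.1844 , tip: 0.0584 0.1024 0.6223 , u: 0.4901 -0.3388
step 26 , θ: -0.0710 0.5119 , θ̇: -0.7782 1.1584 , tip: 0.0663 0.1114 0.6196 , u: 0.6072 -0.3753
step 27 , θ: -0.0864 0.5348 , θ̇: -0.7602 1.1323 , tip: 0.0737 0.1201 0.6166 , u: 0.7188 -0.4096
step 28 , θ: -0.1014 0.5572 , θ̇: -0.7418 1.1063 , tip: 0.0808 0.1287 0.6135 , u: 0.8251 -0.4415
step 29 , θ: -0.1160 0.5790 , θ̇: -0.7233 1.0805 , tip: 0.0874 0.1370 0.6103 , u: 0.9261 -0.4713
step 30 , θ: -0.1303 0.6004 , θ̇: -0.7045 1.0549 , tip: 0.0937 0.1452 0.6070 , u: 1.0220 -0.4989
step 31 , θ: -0.1442 0.6212 , θ̇: -0.6857 1.0295 , tip: 0.0997 0.1531 0.6036 , u: 1.1131 -0.5245
step 32 , θ: -0.1577 0.6415 , θ̇: -0.6668 1.0046 , tip: 0.1053 0.1608 0.6002 , u: 1.1994 -0.5482
step 33 , θ: -0.1708 0.6614 , θ̇: -0.6480 0.9800 , tip: 0.1106 0.1683 0.5967 , u: 1.2811 -0.5699
step 34 , θ: -0.1836 0.6807 , θ̇: -0.6291 0.9559 , tip: 0.1155 0.1755 0.5931 , u: 1.3585 -0.5899
step 35 , θ: -0.1960 0.6996 , θ̇: -0.6104 0.9322 , tip: 0.1201 0.1826 0.5896 , u: 1.4317 -0.6082
step 36 , θ: -0.2080 0.7180 , θ̇: -0.5918 0.9090 , tip: 0.1245 0.1894 0.5860 , u: 1.5010 -0.6249
step 37 , θ: -0.2197 0.7359 , θ̇: -0.5734 0.8863 , tip: 0.1285 0.1960 0.5824 , u: 1.5664 -0.6402
step 38 , θ: -0.2309 0.7534 , θ̇: -0.5552 0.8642 , tip: 0.1323 0.2023 0.5789 , u: 1.6282 -0.6540
step 39 , θ: -0.2419 0.7705 , θ̇: -0.5372 0.8426 , tip: 0.1358 0.2085 0.5754 , u: 1.6865 -0.6665
step 40 , θ: -0.2524 0.7871 , θ̇: -0.5195 0.8216 , tip: 0.1391 0.2144 0.5719 , u: 1.7416 -0.6777
step 41 , θ: -0.2626 0.8033 , θ̇: -0.5022 0.8010 , tip: 0.1422 0.2202 0.5684 , u: 1.7936 -0.6878
step 42 , θ: -0.2725 0.8192 , θ̇: -0.4851 0.7811 , tip: 0.1450 0.2257 0.5650 , u: 1.8426 -0.6969
step 43 , θ: -0.2820 0.8346 , θ̇: -0.4684 0.7616 , tip: 0.1476 0.2311 0.5617 , u: 1.8889 -0.7049
step 44 , θ: -0.2912 0.8496 , θ̇: -0.4520 0.7428 , tip: 0.1500 0.2362 0.5584 , u: 1.9324 -0.7120
step 45 , θ: -0.3001 0.8643 , θ̇: -0.4360 0.7244 , tip: 0.1522 0.2412 0.5552 , u: 1.9735 -0.7183
step 46 , θ: -0.3087 0.8786 , θ̇: -0.4204 0.7065 , tip: 0.1543 0.2459 0.5520 , u: 2.0123 -0.7237
step 47 , θ: -0.3169 0.8926 , θ̇: -0.4052 0.6892 , tip: 0.1561 0.2505 0.5489 , u: 2.0488 -0.7285
step 48 , θ: -0.3249 0.9062 , θ̇: -0.3904 0.6723 , tip: 0.1579 0.2549 0.5459 , u: 2.0832 -0.7325
step 49 , θ: -0.3325 0.9195 , θ̇: -0.3760 0.6560 , tip: 0.1594 0.2592 0.5430 , u: 2.1156 -0.7360
step 50 , θ: -0.3399 0.9324 , θ̇: -0.3620 0.6401 , tip: 0.1608 0.2633 0.5401 , u: 2.1461 -0.7389
step 51 , θ: -0.3470 0.9451 , θ̇: -0.3484 0.6246 , tip: 0.1621 0.2672 0.5373 , u: 2.1748 -0.7412
step 52 , θ: -0.3538 0.9574 , θ̇: -0.3352 0.6096 , tip: 0.1633 0.2710 0.5346 , u: 2.2019 -0.7431
step 53 , θ: -0.3604 0.9694 , θ̇: -0.3225 0.5951 , tip: 0.1644 0.2747 0.5319 , u: 2.2273 -0.7445
step 54 , θ: -0.3667 0.9812 , θ̇: -0.3101 0.5809 , tip: 0.1653 0.2782 0.5294 , u: 2.2513 -0.7456
step 55 , θ: -0.3728 0.9927 , θ̇: -0.2982 0.5672 , tip: 0.1661 0.2815 0.5269 , u: 2.2739 -0.7462
step 56 , θ: -0.3786 1.0039 , θ̇: -0.2866 0.5538 , tip: 0.1669 0.2848 0.5244 , u: 2.2951 -0.7466
step 57 , θ: -0.3843 1.0148 , θ̇: -0.2754 0.5409 , tip: 0.1675 0.2879 0.5221 , u: 2.3151 -0.7466
step 58 , θ: -0.3897 1.0255 , θ̇: -0.2646 0.5283 , tip: 0.1681 0.2909 0.5198 , u: 2.3338 -0.7464
step 59 , θ: -0.3948 1.0360 , θ̇: -0.2542 0.5160 , tip: 0.1686 0.2938 0.5176 , u: 2.3515 -0.7459
step 60 , θ: -0.3998 1.0462 , θ̇: -0.2442 0.5041 , tip: 0.1690 0.2965 0.5155 , u: 2.3681 -0.7452
step 61 , θ: -0.4046 1.0562 , θ̇: -0.2345 0.4925 , tip: 0.1693 0.2992 0.5134 , u: 2.3837 -0.7443
step 62 , θ: -0.4092 1.0659 , θ̇: -0.2251 0.4812 , tip: 0.1696 0.3017 0.5114
max |u| (N·m): 12.1696


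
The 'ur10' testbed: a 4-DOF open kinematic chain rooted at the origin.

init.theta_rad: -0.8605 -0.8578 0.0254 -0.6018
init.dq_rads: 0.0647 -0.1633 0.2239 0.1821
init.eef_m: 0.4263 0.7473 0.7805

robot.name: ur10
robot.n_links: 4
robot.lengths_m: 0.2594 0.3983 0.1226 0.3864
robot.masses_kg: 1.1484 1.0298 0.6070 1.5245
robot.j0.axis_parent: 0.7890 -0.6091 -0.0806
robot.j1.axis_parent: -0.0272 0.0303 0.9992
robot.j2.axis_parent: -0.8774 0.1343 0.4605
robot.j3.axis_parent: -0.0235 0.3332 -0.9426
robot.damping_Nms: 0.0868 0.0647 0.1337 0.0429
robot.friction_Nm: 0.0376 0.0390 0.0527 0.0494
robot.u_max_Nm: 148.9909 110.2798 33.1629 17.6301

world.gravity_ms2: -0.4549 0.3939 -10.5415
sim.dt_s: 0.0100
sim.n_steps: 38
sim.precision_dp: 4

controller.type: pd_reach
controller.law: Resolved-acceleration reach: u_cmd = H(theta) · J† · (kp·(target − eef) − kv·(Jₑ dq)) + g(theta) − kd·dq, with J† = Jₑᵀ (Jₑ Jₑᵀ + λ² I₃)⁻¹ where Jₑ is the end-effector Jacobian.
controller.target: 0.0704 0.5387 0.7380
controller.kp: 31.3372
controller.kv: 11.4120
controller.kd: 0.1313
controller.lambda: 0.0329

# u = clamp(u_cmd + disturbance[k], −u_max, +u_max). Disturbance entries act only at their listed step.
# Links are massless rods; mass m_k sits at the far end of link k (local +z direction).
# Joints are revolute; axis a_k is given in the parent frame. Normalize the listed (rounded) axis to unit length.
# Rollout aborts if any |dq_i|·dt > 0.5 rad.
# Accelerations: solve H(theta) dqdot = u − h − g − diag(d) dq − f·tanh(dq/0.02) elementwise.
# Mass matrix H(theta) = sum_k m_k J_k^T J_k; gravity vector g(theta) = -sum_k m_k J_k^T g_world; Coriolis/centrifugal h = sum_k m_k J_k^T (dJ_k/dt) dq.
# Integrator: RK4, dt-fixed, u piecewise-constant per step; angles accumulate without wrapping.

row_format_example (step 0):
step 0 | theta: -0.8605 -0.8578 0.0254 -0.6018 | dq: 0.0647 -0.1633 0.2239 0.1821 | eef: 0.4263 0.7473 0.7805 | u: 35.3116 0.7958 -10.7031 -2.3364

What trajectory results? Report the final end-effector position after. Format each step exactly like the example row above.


step 1 | theta: -0.8600 -0.8564 0.0272 -0.6036 | dq: 0.0268 0.0410 0.0180 -0.2555 | eef: 0.4264 0.7472 0.7805 | u: 34.2721 0.7453 -9.9988 -2.0672
step 2 | theta: -0.8600 -0.8581 0.0256 -0.6058 | dq: -0.0095 -0.0410 -0.2373 -0.4313 | eef: 0.4256 0.7470 0.7810 | u: 33.0064 0.7410 -9.3491 -1.8541
step 3 | theta: -0.8602 -0.8586 0.0221 -0.6109 | dq: -0.0460 -0.2290 -0.5093 -0.4675 | eef: 0.4241 0.7468 0.7818 | u: 31.5036 0.7606 -8.7405 -1.6876
step 4 | theta: -0.8608 -0.8591 0.0164 -0.6173 | dq: -0.0775 -0.1110 -0.6850 -0.6617 | eef: 0.4220 0.7464 0.7830 | u: 29.7855 0.7493 -8.1748 -1.5165
step 5 | theta: -0.8618 -0.8596 0.0086 -0.6244 | dq: -0.1201 -0.1694 -0.9351 -0.6347 | eef: 0.4192 0.7460 0.7844 | u: 27.8818 0.7712 -7.6355 -1.3900
step 6 | theta: -0.8632 -0.8596 -0.0014 -0.6319 | dq: -0.1671 -0.0270 -1.1407 -0.6983 | eef: 0.4160 0.7456 0.7861 | u: 25.7713 0.7766 -7.1256 -1.2618
step 7 | theta: -0.8652 -0.8587 -0.0139 -0.6391 | dq: -0.2291 0.0501 -1.4069 -0.6182 | eef: 0.4124 0.7450 0.7879 | u: 23.4508 0.8018 -6.6336 -1.1621
step 8 | theta: -0.8678 -0.8576 -0.0294 -0.6447 | dq: -0.3050 0.1444 -1.7058 -0.4782 | eef: 0.4083 0.7444 0.7898 | u: 20.9779 0.8391 -6.1601 -1.0715
step 9 | theta: -0.8713 -0.8545 -0.0478 -0.6497 | dq: -0.3946 0.4306 -1.9759 -0.4764 | eef: 0.4039 0.7437 0.7917 | u: 18.3620 0.8651 -5.7081 -0.9674
step 10 | theta: -0.8758 -0.8487 -0.0692 -0.6540 | dq: -0.5072 0.6779 -2.3208 -0.3611 | eef: 0.3991 0.7430 0.7936 | u: 15.7414 0.9115 -5.2750 -0.8845
step 11 | theta: -0.8816 -0.8400 -0.0941 -0.6577 | dq: -0.6385 1.0230 -2.6691 -0.3472 | eef: 0.3939 0.7421 0.7953 | u: 13.4451 0.9609 -4.8793 -0.7914
step 12 | theta: -0.8887 -0.8280 -0.1227 -0.6611 | dq: -0.7890 1.3390 -3.0653 -0.3021 | eef: 0.3885 0.7412 0.7969 | u: 11.9084 1.0286 -4.5358 -0.7067
step 13 | theta: -0.8974 -0.8128 -0.1552 -0.6646 | dq: -0.9476 1.6574 -3.4524 -0.3484 | eef: 0.3827 0.7400 0.7981 | u: 11.6000 1.1076 -4.2663 -0.6131
step 14 | theta: -0.9076 -0.7949 -0.1915 -0.6686 | dq: -1.1023 1.8929 -3.8276 -0.4044 | eef: 0.3767 0.7387 0.7989 | u: 12.6850 1.2044 -4.0726 -0.5227
step 15 | theta: -0.9193 -0.7750 -0.2313 -0.6735 | dq: -1.2358 2.0501 -4.1356 -0.5254 | eef: 0.3705 0.7370 0.7993 | u: 14.9293 1.3145 -3.9401 -0.4282
step 16 | theta: -0.9322 -0.7541 -0.2737 -0.6797 | dq: -1.3367 2.1006 -4.3669 -0.6404 | eef: 0.3640 0.7351 0.7992 | u: 17.7827 1.4386 -3.8362 -0.3393
step 17 | theta: -0.9458 -0.7330 -0.3179 -0.6871 | dq: -1.3986 2.0750 -4.4990 -0.7704 | eef: 0.3574 0.7328 0.7986 | u: 20.7088 1.5710 -3.7320 -0.2519
step 18 | theta: -0.9599 -0.7126 -0.3630 -0.6958 | dq: -1.4235 1.9855 -4.5477 -0.8653 | eef: 0.3507 0.7303 0.7974 | u: 23.3387 1.7087 -3.6065 -0.1718
step 19 | theta: -0.9741 -0.6932 -0.4081 -0.7053 | dq: -1.4161 1.8655 -4.5186 -0.9474 | eef: 0.3439 0.7274 0.7959 | u: 25.5133 1.8466 -3.4526 -0.0948
step 20 | theta: -0.9881 -0.6752 -0.4528 -0.7155 | dq: -1.3840 1.7262 -4.4366 -0.9901 | eef: 0.3372 0.7244 0.7940 | u: 27.2008 1.9822 -3.2696 -0.0242
step 21 | theta: -1.0017 -0.6585 -0.4964 -0.7260 | dq: -1.3336 1.5862 -4.3115 -1.0190 | eef: 0.3304 0.7211 0.7917 | u: 28.4454 2.1126 -3.0623 0.0438
step 22 | theta: -1.0147 -0.6432 -0.5386 -0.7367 | dq: -1.2709 1.4478 -4.1629 -1.0179 | eef: 0.3237 0.7177 0.7893 | u: 29.3115 2.2370 -2.8363 0.1068
step 23 | theta: -1.0270 -0.6293 -0.5792 -0.7473 | dq: -1.2004 1.3193 -3.9962 -1.0101 | eef: 0.3170 0.7142 0.7867 | u: 29.8710 2.3541 -2.5983 0.1678
step 24 | theta: -1.0387 -0.6167 -0.6182 -0.7578 | dq: -1.1259 1.1989 -3.8241 -0.9825 | eef: 0.3105 0.7106 0.7840 | u: 30.1857 2.4640 -2.3531 0.2247
step 25 | theta: -1.0495 -0.6051 -0.6554 -0.7679 | dq: -1.0495 1.0902 -3.6476 -0.9545 | eef: 0.3040 0.7070 0.7813 | u: 30.3108 2.5664 -2.1057 0.2798
step 26 | theta: -1.0596 -0.5947 -0.6909 -0.7776 | dq: -0.9735 0.9902 -3.4749 -0.9139 | eef: 0.2976 0.7033 0.7786 | u: 30.2891 2.6618 -1.8595 0.3312
step 27 | theta: -1.0690 -0.5852 -0.7246 -0.7870 | dq: -0.8988 0.9007 -3.3046 -0.8766 | eef: 0.2913 0.6996 0.7759 | u: 30.1570 2.7501 -1.6174 0.3809
step 28 | theta: -1.0776 -0.5765 -0.7567 -0.7959 | dq: -0.8266 0.8188 -3.1419 -0.8313 | eef: 0.2851 0.6959 0.7732 | u: 29.9417 2.8320 -1.3813 0.4272
step 29 | theta: -1.0855 -0.5687 -0.7873 -0.8043 | dq: -0.7571 0.7456 -2.9845 -0.7912 | eef: 0.2791 0.6923 0.7707 | u: 29.6664 2.9075 -1.1530 0.4718
step 30 | theta: -1.0927 -0.5615 -0.8163 -0.8123 | dq: -0.6910 0.6787 -2.8358 -0.7457 | eef: 0.2731 0.6886 0.7682 | u: 29.3477 2.9772 -0.9331 0.5132
step 31 | theta: -1.0993 -0.5550 -0.8438 -0.8198 | dq: -0.6283 0.6189 -2.6932 -0.7059 | eef: 0.2673 0.6850 0.7658 | u: 29.0001 3.0415 -0.7225 0.5531
step 32 | theta: -1.1053 -0.5490 -0.8700 -0.8270 | dq: -0.5692 0.5640 -2.5593 -0.6625 | eef: 0.2616 0.6815 0.7636 | u: 28.6335 3.1006 -0.5215 0.5900
step 33 | theta: -1.1107 -0.5436 -0.8949 -0.8336 | dq: -0.5135 0.5149 -2.4315 -0.6248 | eef: 0.2560 0.6779 0.7615 | u: 28.2571 3.1550 -0.3302 0.6254
step 34 | theta: -1.1156 -0.5386 -0.9185 -0.8399 | dq: -0.4614 0.4697 -2.3118 -0.5845 | eef: 0.2505 0.6745 0.7595 | u: 27.8766 3.2049 -0.1485 0.6581
step 35 | theta: -1.1200 -0.5341 -0.9410 -0.8458 | dq: -0.4126 0.4292 -2.1977 -0.5495 | eef: 0.2451 0.6710 0.7576 | u: 27.4975 3.2508 0.0236 0.6894
step 36 | theta: -1.1239 -0.5300 -0.9624 -0.8513 | dq: -0.3670 0.3918 -2.0909 -0.5126 | eef: 0.2398 0.6677 0.7558 | u: 27.1232 3.2929 0.1865 0.7183
step 37 | theta: -1.1273 -0.5262 -0.9827 -0.8565 | dq: -0.3246 0.3582 -1.9893 -0.4806 | eef: 0.2347 0.6644 0.7542 | u: 26.7569 3.3316 0.3404 0.7459
step 38 | theta: -1.1304 -0.5228 -1.0021 -0.8613 | dq: -0.2852 0.3271 -1.8940 -0.4471 | eef: 0.2297 0.6611 0.7527
final eef position (m): 0.2297 0.6611 0.7527


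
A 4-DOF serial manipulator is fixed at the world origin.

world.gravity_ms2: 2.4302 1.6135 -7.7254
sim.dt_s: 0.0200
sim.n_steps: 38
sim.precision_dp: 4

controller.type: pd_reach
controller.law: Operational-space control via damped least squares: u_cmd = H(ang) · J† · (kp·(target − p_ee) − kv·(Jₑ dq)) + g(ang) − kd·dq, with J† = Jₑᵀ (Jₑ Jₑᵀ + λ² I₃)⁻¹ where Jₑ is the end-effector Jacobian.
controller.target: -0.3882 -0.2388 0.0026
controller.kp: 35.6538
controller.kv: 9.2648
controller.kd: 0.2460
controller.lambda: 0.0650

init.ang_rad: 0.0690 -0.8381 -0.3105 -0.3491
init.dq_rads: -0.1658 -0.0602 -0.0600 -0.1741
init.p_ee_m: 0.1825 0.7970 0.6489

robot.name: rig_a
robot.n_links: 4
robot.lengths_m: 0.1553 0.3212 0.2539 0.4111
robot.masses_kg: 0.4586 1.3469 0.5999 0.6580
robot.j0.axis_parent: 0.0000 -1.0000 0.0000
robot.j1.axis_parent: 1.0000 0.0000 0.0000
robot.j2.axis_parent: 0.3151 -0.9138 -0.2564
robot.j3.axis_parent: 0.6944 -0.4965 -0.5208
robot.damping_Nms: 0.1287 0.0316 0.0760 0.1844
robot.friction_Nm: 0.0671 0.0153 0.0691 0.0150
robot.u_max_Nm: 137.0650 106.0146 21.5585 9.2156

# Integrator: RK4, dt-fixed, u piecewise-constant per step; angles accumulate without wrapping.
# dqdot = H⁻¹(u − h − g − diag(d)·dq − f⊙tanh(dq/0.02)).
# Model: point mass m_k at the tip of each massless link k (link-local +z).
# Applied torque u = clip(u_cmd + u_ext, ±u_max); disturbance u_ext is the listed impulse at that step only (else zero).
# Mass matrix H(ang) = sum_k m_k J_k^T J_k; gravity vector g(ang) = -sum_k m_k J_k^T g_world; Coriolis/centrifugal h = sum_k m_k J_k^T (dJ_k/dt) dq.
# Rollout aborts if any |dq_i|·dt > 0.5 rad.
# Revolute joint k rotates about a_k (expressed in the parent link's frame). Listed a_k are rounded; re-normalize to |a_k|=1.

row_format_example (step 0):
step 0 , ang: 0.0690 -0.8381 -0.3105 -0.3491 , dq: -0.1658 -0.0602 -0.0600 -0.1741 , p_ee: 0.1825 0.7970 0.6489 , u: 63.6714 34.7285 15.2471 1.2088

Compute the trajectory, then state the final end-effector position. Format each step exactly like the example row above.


step 1 , ang: 0.1007 -0.8242 -0.3435 -0.3863 , dq: 3.2879 1.4402 -3.2273 -3.4429 , p_ee: 0.1817 0.7920 0.6428 , u: 51.0219 29.7365 13.0337 1.7233
step 2 , ang: 0.1902 -0.7840 -0.4325 -0.4733 , dq: 5.5773 2.5835 -5.6622 -5.1254 , p_ee: 0.1724 0.7746 0.6319 , u: 35.9438 23.4188 9.5268 1.4495
step 3 , ang: 0.3131 -0.7232 -0.5629 -0.5805 , dq: 6.6611 3.5218 -7.4083 -5.4190 , p_ee: 0.1537 0.7447 0.6178 , u: 21.8518 17.4072 6.1383 0.9577
step 4 , ang: 0.4486 -0.6443 -0.7236 -0.6818 , dq: 6.8665 4.3889 -8.6862 -4.5473 , p_ee: 0.1259 0.7052 0.6014 , u: 10.5382 12.6831 3.5748 0.5341
step 5 , ang: 0.5827 -0.5480 -0.9061 -0.7575 , dq: 6.5506 5.2657 -9.5694 -2.9115 , p_ee: 0.0901 0.6609 0.5833 , u: 1.8185 9.4120 1.8599 0.2913
step 6 , ang: 0.7076 -0.4339 -1.1020 -0.7967 , dq: 5.9569 6.1600 -9.9918 -0.9559 , p_ee: 0.0481 0.6162 0.5639 , u: -5.0856 7.4085 0.8139 0.2530
step 7 , ang: 0.8192 -0.3020 -1.3016 -0.7969 , dq: 5.2358 7.0328 -9.9230 0.9181 , p_ee: 0.0018 0.5744 0.5434 , u: -10.7703 6.3172 0.3081 0.4057
step 8 , ang: 0.9160 -0.1532 -1.4956 -0.7630 , dq: 4.4794 7.8342 -9.4596 2.4314 , p_ee: -0.0474 0.5369 0.5219 , u: -15.5055 5.7116 0.2830 0.7109
step 9 , ang: 0.9979 0.0106 -1.6779 -0.7034 , dq: 3.7346 8.5305 -8.7742 3.4634 , p_ee: -0.0986 0.5034 0.4996 , u: -19.3897 5.2210 0.6834 1.1130
step 10 , ang: 1.0650 0.1871 -1.8456 -0.6283 , dq: 3.0057 9.1120 -8.0215 3.9913 , p_ee: -0.1511 0.4727 0.4764 , u: -22.4577 4.6111 1.4281 1.5703
step 11 , ang: 1.1176 0.3741 -1.9984 -0.5475 , dq: 2.2624 9.5863 -7.3092 4.0440 , p_ee: -0.2042 0.4431 0.4522 , u: -24.5112 3.7378 2.4163 2.0540
step 12 , ang: 1.1549 0.5695 -2.1380 -0.4700 , dq: 1.4494 9.9623 -6.7129 3.6672 , p_ee: -0.2573 0.4126 0.4271 , u: -25.1038 2.4826 3.5310 2.5440
step 13 , ang: 1.1747 0.7713 -2.2674 -0.4037 , dq: 0.4926 10.2308 -6.3047 2.9172 , p_ee: -0.3091 0.3796 0.4011 , u: -23.8309 0.7458 4.6467 3.0223
step 14 , ang: 1.1735 0.9769 -2.3912 -0.3553 , dq: -0.7027 10.3466 -6.1806 1.8759 , p_ee: -0.3583 0.3425 0.3742 , u: -20.7023 -1.4921 5.6524 3.4647
step 15 , ang: 1.1452 1.1825 -2.5163 -0.3296 , dq: -2.2871 10.2242 -6.4959 0.6544 , p_ee: -0.4029 0.3004 0.3469 , u: -16.2747 -4.0776 6.4890 3.8391
step 16 , ang: 1.0800 1.3823 -2.6539 -0.3282 , dq: -4.5077 9.7418 -7.5379 -0.5279 , p_ee: -0.4411 0.2532 0.3198 , u: -11.4095 -6.6481 7.1695 4.0874
step 17 , ang: 0.9622 1.5676 -2.8227 -0.3458 , dq: -7.6803 8.7471 -9.7918 -1.0923 , p_ee: -0.4716 0.2017 0.2942 , u: -6.7707 -8.6234 7.7304 4.0684
step 18 , ang: 0.7746 1.7269 -3.0488 -0.3587 , dq: -11.2938 7.1392 -13.1922 0.2780 , p_ee: -0.4951 0.1474 0.2728 , u: -2.4619 -8.9253 7.9031 3.5070
step 19 , ang: 0.5569 1.8537 -3.3071 -0.3316 , dq: -9.4506 5.7023 -11.5012 1.8907 , p_ee: -0.5155 0.0927 0.2602 , u: -0.0857 -6.0006 6.4441 2.9692
step 20 , ang: 0.4404 1.9660 -3.4559 -0.3213 , dq: -1.9866 5.6371 -2.9781 -1.3815 , p_ee: -0.5338 0.0405 0.2527 , u: -1.6963 -4.0847 4.5045 3.6653
step 21 , ang: 0.4212 2.0822 -3.4922 -0.3501 , dq: -0.0100 5.9833 -0.7459 -1.3910 , p_ee: -0.5457 -0.0068 0.2424 , u: -2.8095 -4.6085 4.1709 3.3316
step 22 , ang: 0.4220 2.2038 -3.5057 -0.3694 , dq: 0.1504 6.1770 -0.5461 -0.5728 , p_ee: -0.5512 -0.0483 0.2288 , u: -3.1995 -5.3596 4.1627 2.8857
step 23 , ang: 0.4257 2.3277 -3.5149 -0.3758 , dq: 0.2564 6.2027 -0.3426 -0.0791 , p_ee: -0.5520 -0.0845 0.2131 , u: -3.4004 -6.0191 4.1115 2.6429
step 24 , ang: 0.4314 2.4506 -3.5200 -0.3744 , dq: 0.3450 6.0867 -0.1506 0.2183 , p_ee: -0.5492 -0.1163 0.1962 , u: -3.5099 -6.4841 4.0175 2.5260
step 25 , ang: 0.4388 2.5702 -3.5217 -0.3680 , dq: 0.4024 5.8658 -0.0109 0.4150 , p_ee: -0.5439 -0.1441 0.1786 , u: -3.5850 -6.7072 3.8871 2.4727
step 26 , ang: 0.4467 2.6847 -3.5214 -0.3584 , dq: 0.4002 5.5782 0.0442 0.5486 , p_ee: -0.5367 -0.1684 0.1609 , u: -3.6623 -6.6798 3.7480 2.4515
step 27 , ang: 0.4544 2.7931 -3.5203 -0.3465 , dq: 0.3795 5.2561 0.0676 0.6301 , p_ee: -0.5282 -0.1894 0.1433 , u: -3.7592 -6.4670 3.5897 2.4464
step 28 , ang: 0.4615 2.8950 -3.5191 -0.3334 , dq: 0.3374 4.9244 0.0669 0.6704 , p_ee: -0.5190 -0.2076 0.1261 , u: -3.8655 -6.1215 3.4149 2.4462
step 29 , ang: 0.4675 2.9903 -3.5180 -0.3199 , dq: 0.2678 4.6019 0.0460 0.6752 , p_ee: -0.5093 -0.2232 0.1095 , u: -3.9654 -5.6872 3.2318 2.4443
step 30 , ang: 0.4718 3.0794 -3.5175 -0.3066 , dq: 0.1727 4.3010 0.0149 0.6497 , p_ee: -0.4995 -0.2365 0.0937 , u: -4.0441 -5.2043 3.0428 2.4370
step 31 , ang: 0.4740 3.1628 -3.5176 -0.2940 , dq: 0.0598 4.0277 -0.0120 0.5974 , p_ee: -0.4898 -0.2476 0.0788 , u: -4.0911 -4.7086 2.8405 2.4222
step 32 , ang: 0.4741 3.2410 -3.5181 -0.2825 , dq: -0.0470 3.7837 -0.0318 0.5535 , p_ee: -0.4802 -0.2569 0.0649 , u: -4.1095 -4.2263 2.6305 2.3912
step 33 , ang: 0.4721 3.3145 -3.5190 -0.2717 , dq: -0.1501 3.5674 -0.0504 0.5205 , p_ee: -0.4709 -0.2646 0.0521 , u: -4.0982 -3.7707 2.4232 2.3463
step 34 , ang: 0.4679 3.3840 -3.5203 -0.2617 , dq: -0.2679 3.3767 -0.0679 0.4732 , p_ee: -0.4620 -0.2707 0.0404 , u: -4.0539 -3.3408 2.2206 2.2957
step 35 , ang: 0.4613 3.4499 -3.5218 -0.2526 , dq: -0.3893 3.2083 -0.0813 0.4234 , p_ee: -0.4536 -0.2756 0.0297 , u: -3.9823 -2.9434 2.0216 2.2373
step 36 , ang: 0.4523 3.5126 -3.5236 -0.2446 , dq: -0.5056 3.0577 -0.0895 0.3785 , p_ee: -0.4457 -0.2792 0.0202 , u: -3.8902 -2.5820 1.8251 2.1707
step 37 , ang: 0.4411 3.5725 -3.5254 -0.2373 , dq: -0.6101 2.9201 -0.0927 0.3425 , p_ee: -0.4383 -0.2818 0.0118 , u: -3.7849 -2.2574 1.6307 2.0968
step 38 , ang: 0.4280 3.6296 -3.5273 -0.2307 , dq: -0.6985 2.7904 -0.0919 0.3170 , p_ee: -0.4316 -0.2835 0.0045
final p_ee position (m): -0.4316 -0.2835 0.0045


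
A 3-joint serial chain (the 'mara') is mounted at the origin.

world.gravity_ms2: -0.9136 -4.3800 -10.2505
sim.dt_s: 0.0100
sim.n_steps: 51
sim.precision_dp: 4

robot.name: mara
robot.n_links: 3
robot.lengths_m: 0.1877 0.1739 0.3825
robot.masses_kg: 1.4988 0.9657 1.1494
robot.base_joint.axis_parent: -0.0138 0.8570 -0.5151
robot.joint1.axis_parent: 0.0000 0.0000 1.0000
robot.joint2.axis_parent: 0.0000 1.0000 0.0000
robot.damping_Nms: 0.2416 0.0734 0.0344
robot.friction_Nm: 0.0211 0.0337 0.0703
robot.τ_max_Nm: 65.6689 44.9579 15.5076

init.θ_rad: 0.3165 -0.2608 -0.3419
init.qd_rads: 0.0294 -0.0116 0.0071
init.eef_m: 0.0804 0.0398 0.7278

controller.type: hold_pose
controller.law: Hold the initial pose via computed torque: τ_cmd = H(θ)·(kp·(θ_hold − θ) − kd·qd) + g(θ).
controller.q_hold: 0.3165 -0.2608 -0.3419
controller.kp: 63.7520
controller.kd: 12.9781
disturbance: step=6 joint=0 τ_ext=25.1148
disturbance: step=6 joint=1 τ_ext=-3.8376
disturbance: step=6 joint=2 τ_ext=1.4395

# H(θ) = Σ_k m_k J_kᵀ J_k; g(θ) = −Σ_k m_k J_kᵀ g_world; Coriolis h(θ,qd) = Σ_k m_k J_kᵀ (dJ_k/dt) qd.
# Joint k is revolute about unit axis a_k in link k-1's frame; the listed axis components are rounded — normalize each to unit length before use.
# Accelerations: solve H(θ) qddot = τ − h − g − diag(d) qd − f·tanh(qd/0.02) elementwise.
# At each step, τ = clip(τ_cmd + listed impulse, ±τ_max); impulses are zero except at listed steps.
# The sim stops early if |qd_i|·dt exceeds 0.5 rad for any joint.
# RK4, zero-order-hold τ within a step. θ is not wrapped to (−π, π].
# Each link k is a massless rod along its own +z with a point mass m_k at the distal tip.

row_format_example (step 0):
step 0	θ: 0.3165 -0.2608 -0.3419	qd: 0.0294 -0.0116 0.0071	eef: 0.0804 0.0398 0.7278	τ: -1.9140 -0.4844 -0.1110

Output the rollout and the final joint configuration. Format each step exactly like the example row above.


step 1	θ: 0.3168 -0.2609 -0.3419	qd: 0.0267 -0.0032 0.0035	eef: 0.0806 0.0398 0.7277	τ: -1.8930 -0.4867 -0.1009
step 2	θ: 0.3170 -0.2609 -0.3418	qd: 0.0230 -0.0013 0.0026	eef: 0.0807 0.0398 0.7277	τ: -1.8731 -0.4881 -0.0919
step 3	θ: 0.3172 -0.2609 -0.3418	qd: 0.0193 -0.0008 0.0023	eef: 0.0809 0.0398 0.7277	τ: -1.8544 -0.4892 -0.0836
step 4	θ: 0.3174 -0.2609 -0.3418	qd: 0.0160 -0.0006 0.0020	eef: 0.0810 0.0398 0.7277	τ: -1.8368 -0.4902 -0.0758
step 5	θ: 0.3176 -0.2609 -0.3418	qd: 0.0131 -0.0005 0.0017	eef: 0.0811 0.0398 0.7277	τ: -1.8205 -0.4911 -0.0686
step 6	θ: 0.3177 -0.2609 -0.3417	qd: 0.0105 -0.0004 0.0015	eef: 0.0812 0.0398 0.7277	τ: 23.3095 -4.3295 1.3777
step 7	θ: 0.3233 -0.2609 -0.3498	qd: 1.0972 -0.0059 -1.6050	eef: 0.0819 0.0408 0.7270	τ: -5.1550 0.0172 -0.2411
step 8	θ: 0.3333 -0.2611 -0.3645	qd: 0.9225 -0.0311 -1.3424	eef: 0.0833 0.0428 0.7258	τ: -4.9068 -0.0232 -0.1988
step 9	θ: 0.3418 -0.2615 -0.3768	qd: 0.7694 -0.0420 -1.1129	eef: 0.0845 0.0444 0.7247	τ: -4.6714 -0.0659 -0.1633
step 10	θ: 0.3488 -0.2620 -0.3869	qd: 0.6344 -0.0469 -0.9113	eef: 0.0855 0.0458 0.7238	τ: -4.4483 -0.1088 -0.1336
step 11	θ: 0.3545 -0.2625 -0.3951	qd: 0.5154 -0.0477 -0.7343	eef: 0.0864 0.0469 0.7230	τ: -4.2372 -0.1512 -0.1089
step 12	θ: 0.3592 -0.2629 -0.4017	qd: 0.4106 -0.0457 -0.5790	eef: 0.0871 0.0478 0.7224	τ: -4.0376 -0.1923 -0.0884
step 13	θ: 0.3628 -0.2634 -0.4068	qd: 0.3185 -0.0417 -0.4431	eef: 0.0877 0.0485 0.7218	τ: -3.8492 -0.2318 -0.0715
step 14	θ: 0.3656 -0.2638 -0.4106	qd: 0.2378 -0.0365 -0.3242	eef: 0.0882 0.0491 0.7215	τ: -3.6716 -0.2693 -0.0576
step 15	θ: 0.3676 -0.2641 -0.4133	qd: 0.1670 -0.0306 -0.2205	eef: 0.0886 0.0495 0.7212	τ: -3.5044 -0.3044 -0.0461
step 16	θ: 0.3690 -0.2644 -0.4151	qd: 0.1051 -0.0249 -0.1302	eef: 0.0889 0.0498 0.7210	τ: -3.3473 -0.3369 -0.0369
step 17	θ: 0.3697 -0.2646 -0.4160	qd: 0.0512 -0.0198 -0.0518	eef: 0.0891 0.0499 0.7209	τ: -3.2000 -0.3667 -0.0294
step 18	θ: 0.3700 -0.2648 -0.4162	qd: 0.0076 -0.0109 0.0092	eef: 0.0892 0.0500 0.7208	τ: -3.0626 -0.3935 -0.0194
step 19	θ: 0.3700 -0.2648 -0.4159	qd: -0.0207 0.0055 0.0414	eef: 0.0893 0.0499 0.7209	τ: -2.9373 -0.4155 0.0023
step 20	θ: 0.3696 -0.2647 -0.4154	qd: -0.0447 0.0134 0.0677	eef: 0.0892 0.0498 0.7209	τ: -2.8223 -0.4331 0.0239
step 21	θ: 0.3691 -0.2645 -0.4146	qd: -0.0656 0.0173 0.0904	eef: 0.0891 0.0497 0.7210	τ: -2.7155 -0.4481 0.0437
step 22	θ: 0.3683 -0.2644 -0.4136	qd: -0.0835 0.0195 0.1097	eef: 0.0890 0.0495 0.7211	τ: -2.6164 -0.4613 0.0617
step 23	θ: 0.3674 -0.2642 -0.4124	qd: -0.0984 0.0210 0.1256	eef: 0.0888 0.0494 0.7212	τ: -2.5246 -0.4729 0.0780
step 24	θ: 0.3664 -0.2639 -0.4111	qd: -0.1108 0.0219 0.1385	eef: 0.0886 0.0492 0.7214	τ: -2.4397 -0.4831 0.0928
step 25	θ: 0.3652 -0.2637 -0.4096	qd: -0.1207 0.0226 0.1487	eef: 0.0883 0.0490 0.7215	τ: -2.3614 -0.4920 0.1061
step 26	θ: 0.3640 -0.2635 -0.4081	qd: -0.1285 0.0230 0.1565	eef: 0.0880 0.0487 0.7217	τ: -2.2893 -0.4998 0.1181
step 27	θ: 0.3627 -0.2633 -0.4065	qd: -0.1344 0.0232 0.1621	eef: 0.0877 0.0485 0.7219	τ: -2.2231 -0.5066 0.1287
step 28	θ: 0.3613 -0.2630 -0.4049	qd: -0.1387 0.0233 0.1659	eef: 0.0874 0.0483 0.7220	τ: -2.1623 -0.5124 0.1382
step 29	θ: 0.3599 -0.2628 -0.4032	qd: -0.1415 0.0232 0.1680	eef: 0.0870 0.0480 0.7222	τ: -2.1068 -0.5173 0.1466
step 30	θ: 0.3585 -0.2626 -0.4015	qd: -0.1429 0.0230 0.1688	eef: 0.0867 0.0478 0.7224	τ: -2.0561 -0.5215 0.1540
step 31	θ: 0.3570 -0.2623 -0.3999	qd: -0.1433 0.0227 0.1683	eef: 0.0863 0.0475 0.7226	τ: -2.0099 -0.5250 0.1604
step 32	θ: 0.3556 -0.2621 -0.3982	qd: -0.1427 0.0224 0.1667	eef: 0.0860 0.0473 0.7228	τ: -1.9680 -0.5279 0.1660
step 33	θ: 0.3542 -0.2619 -0.3965	qd: -0.1412 0.0220 0.1643	eef: 0.0856 0.0471 0.7230	τ: -1.9300 -0.5302 0.1708
step 34	θ: 0.3528 -0.2617 -0.3949	qd: -0.1390 0.0215 0.1612	eef: 0.0853 0.0468 0.7231	τ: -1.8957 -0.5321 0.1749
step 35	θ: 0.3514 -0.2614 -0.3933	qd: -0.1362 0.0210 0.1574	eef: 0.0849 0.0466 0.7233	τ: -1.8647 -0.5335 0.1783
step 36	θ: 0.3501 -0.2612 -0.3918	qd: -0.1329 0.0206 0.1531	eef: 0.0846 0.0464 0.7235	τ: -1.8370 -0.5346 0.1811
step 37	θ: 0.3488 -0.2610 -0.3903	qd: -0.1292 0.0201 0.1484	eef: 0.0843 0.0462 0.7236	τ: -1.8121 -0.5353 0.1834
step 38	θ: 0.3475 -0.2608 -0.3888	qd: -0.1252 0.0196 0.1434	eef: 0.0840 0.0460 0.7238	τ: -1.7899 -0.5357 0.1851
step 39	θ: 0.3463 -0.2606 -0.3874	qd: -0.1209 0.0191 0.1381	eef: 0.0836 0.0458 0.7239	τ: -1.7702 -0.5360 0.1864
step 40	θ: 0.3451 -0.2604 -0.3860	qd: -0.1164 0.0186 0.1327	eef: 0.0833 0.0456 0.7241	τ: -1.7528 -0.5360 0.1873
step 41	θ: 0.3439 -0.2603 -0.3847	qd: -0.1117 0.0181 0.1271	eef: 0.0830 0.0454 0.7242	τ: -1.7374 -0.5358 0.1879
step 42	θ: 0.3429 -0.2601 -0.3835	qd: -0.1070 0.0177 0.1215	eef: 0.0828 0.0452 0.7244	τ: -1.7239 -0.5355 0.1881
step 43	θ: 0.3418 -0.2599 -0.3823	qd: -0.1022 0.0172 0.1159	eef: 0.0825 0.0450 0.7245	τ: -1.7122 -0.5351 0.1880
step 44	θ: 0.3408 -0.2597 -0.3812	qd: -0.0973 0.0168 0.1103	eef: 0.0822 0.0449 0.7246	τ: -1.7021 -0.5345 0.1877
step 45	θ: 0.3399 -0.2596 -0.3801	qd: -0.0925 0.0164 0.1048	eef: 0.0820 0.0447 0.7247	τ: -1.6934 -0.5339 0.1872
step 46	θ: 0.3390 -0.2594 -0.3791	qd: -0.0878 0.0161 0.0994	eef: 0.0818 0.0446 0.7248	τ: -1.6860 -0.5332 0.1864
step 47	θ: 0.3381 -0.2592 -0.3781	qd: -0.0831 0.0157 0.0940	eef: 0.0815 0.0444 0.7249	τ: -1.6798 -0.5325 0.1855
step 48	θ: 0.3373 -0.2591 -0.3772	qd: -0.0785 0.0154 0.0889	eef: 0.0813 0.0443 0.7250	τ: -1.6746 -0.5318 0.1845
step 49	θ: 0.3365 -0.2589 -0.3763	qd: -0.0741 0.0150 0.0838	eef: 0.0811 0.0442 0.7251	τ: -1.6704 -0.5310 0.1834
step 50	θ: 0.3358 -0.2588 -0.3755	qd: -0.0697 0.0147 0.0789	eef: 0.0809 0.0440 0.7252	τ: -1.6671 -0.5302 0.1821
step 51	θ: 0.3351 -0.2586 -0.3748	qd: -0.0655 0.0144 0.0742	eef: 0.0808 0.0439 0.7253
final θ (rad): 0.3351 -0.2586 -0.3748


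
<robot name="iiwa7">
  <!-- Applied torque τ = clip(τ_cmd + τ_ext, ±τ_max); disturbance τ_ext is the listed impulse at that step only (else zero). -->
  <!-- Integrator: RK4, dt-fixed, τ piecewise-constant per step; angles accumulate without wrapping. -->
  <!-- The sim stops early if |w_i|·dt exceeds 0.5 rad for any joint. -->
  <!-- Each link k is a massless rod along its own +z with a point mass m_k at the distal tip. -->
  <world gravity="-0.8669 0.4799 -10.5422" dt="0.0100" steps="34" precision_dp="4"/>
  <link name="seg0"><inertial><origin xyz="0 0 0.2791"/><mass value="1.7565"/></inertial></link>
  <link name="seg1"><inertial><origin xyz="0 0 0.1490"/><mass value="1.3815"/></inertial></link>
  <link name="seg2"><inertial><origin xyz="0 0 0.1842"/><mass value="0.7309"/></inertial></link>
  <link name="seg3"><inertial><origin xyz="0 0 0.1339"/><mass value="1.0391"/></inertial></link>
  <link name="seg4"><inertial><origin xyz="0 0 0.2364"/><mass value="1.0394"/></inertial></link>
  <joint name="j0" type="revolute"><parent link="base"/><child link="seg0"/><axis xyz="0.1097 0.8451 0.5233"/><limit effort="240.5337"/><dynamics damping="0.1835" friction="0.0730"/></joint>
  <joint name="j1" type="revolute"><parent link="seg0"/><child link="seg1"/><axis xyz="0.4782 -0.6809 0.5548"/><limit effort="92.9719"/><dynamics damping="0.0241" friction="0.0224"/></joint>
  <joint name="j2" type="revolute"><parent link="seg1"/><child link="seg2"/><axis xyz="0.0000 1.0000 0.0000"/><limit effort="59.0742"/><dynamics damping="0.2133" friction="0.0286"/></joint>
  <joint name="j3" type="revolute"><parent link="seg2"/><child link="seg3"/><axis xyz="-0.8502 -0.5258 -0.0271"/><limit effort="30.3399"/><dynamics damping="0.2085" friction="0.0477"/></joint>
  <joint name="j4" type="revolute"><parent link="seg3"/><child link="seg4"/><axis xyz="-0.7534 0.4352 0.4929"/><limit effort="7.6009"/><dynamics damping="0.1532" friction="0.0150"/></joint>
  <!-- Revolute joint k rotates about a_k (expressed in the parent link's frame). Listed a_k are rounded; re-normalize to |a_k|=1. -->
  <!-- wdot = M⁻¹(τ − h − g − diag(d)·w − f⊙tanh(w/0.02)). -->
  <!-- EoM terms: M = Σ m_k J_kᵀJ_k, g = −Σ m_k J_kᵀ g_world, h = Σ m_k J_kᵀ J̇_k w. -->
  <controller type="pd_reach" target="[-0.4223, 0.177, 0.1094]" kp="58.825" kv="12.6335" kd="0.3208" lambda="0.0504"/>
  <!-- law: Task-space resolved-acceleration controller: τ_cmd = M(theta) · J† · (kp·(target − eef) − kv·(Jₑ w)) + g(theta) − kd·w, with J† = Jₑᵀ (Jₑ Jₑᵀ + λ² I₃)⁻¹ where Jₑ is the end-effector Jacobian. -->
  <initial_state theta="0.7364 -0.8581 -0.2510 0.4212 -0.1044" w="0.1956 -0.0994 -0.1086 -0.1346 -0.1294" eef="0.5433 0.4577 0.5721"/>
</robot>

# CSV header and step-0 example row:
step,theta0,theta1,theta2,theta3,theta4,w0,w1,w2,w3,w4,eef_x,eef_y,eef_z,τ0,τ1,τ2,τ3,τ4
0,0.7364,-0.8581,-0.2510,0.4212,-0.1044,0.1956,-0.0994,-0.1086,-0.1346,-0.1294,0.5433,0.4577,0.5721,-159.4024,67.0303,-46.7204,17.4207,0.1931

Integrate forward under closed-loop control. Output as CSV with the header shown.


step,theta0,theta1,theta2,theta3,theta4,w0,w1,w2,w3,w4,eef_x,eef_y,eef_z,τ0,τ1,τ2,τ3,τ4
1,0.7195,-0.8681,-0.2436,0.4292,-0.1066,-3.5762,-1.9394,1.4721,1.6461,-0.2150,0.5415,0.4580,0.5706,-147.1602,64.1194,-43.0669,14.3787,-0.1323
2,0.6671,-0.8965,-0.2254,0.4510,-0.1049,-6.8925,-3.7692,2.0549,2.7037,0.6118,0.5353,0.4579,0.5675,-131.7771,60.7284,-38.8537,11.6991,-0.7885
3,0.5847,-0.9407,-0.2038,0.4840,-0.0928,-9.5605,-5.0917,2.1295,3.8872,1.8799,0.5249,0.4565,0.5625,-109.2463,54.2394,-33.4051,9.1561,-1.4767
4,0.4799,-0.9943,-0.1828,0.5303,-0.0676,-11.3710,-5.6110,1.9843,5.3516,3.1744,0.5106,0.4528,0.5554,-83.1391,45.5871,-27.5233,6.8448,-2.0176
5,0.3614,-1.0490,-0.1634,0.5916,-0.0307,-12.3204,-5.3322,1.8509,6.8631,4.1707,0.4925,0.4460,0.5465,-58.6286,36.8494,-22.2600,4.8800,-2.3534
6,0.2369,-1.0980,-0.1448,0.6669,0.0143,-12.5981,-4.5032,1.8384,8.0998,4.7975,0.4713,0.4359,0.5362,-38.2679,29.2325,-18.0315,3.2830,-2.5361
7,0.1118,-1.1374,-0.1257,0.7522,0.0642,-12.4373,-3.4066,1.9649,8.8934,5.1555,0.4474,0.4228,0.5254,-22.3898,23.0161,-14.7636,1.9950,-2.6467
8,-0.0103,-1.1654,-0.1048,0.8432,0.1169,-12.0240,-2.2411,2.2140,9.2436,5.3764,0.4215,0.4075,0.5146,-10.3837,18.0343,-12.2237,0.9403,-2.7392
9,-0.1277,-1.1820,-0.0808,0.9359,0.1715,-11.4813,-1.1190,2.5563,9.2264,5.5566,0.3940,0.3907,0.5041,-1.4260,14.0030,-10.1925,0.0648,-2.8335
10,-0.2395,-1.1879,-0.0532,1.0268,0.2279,-10.8853,-0.0973,2.9560,8.9274,5.7474,0.3655,0.3731,0.4943,5.2279,10.6637,-8.5108,-0.6610,-2.9280
11,-0.3452,-1.1843,-0.0215,1.1137,0.2864,-10.2846,0.7891,3.3663,8.4142,5.9583,0.3362,0.3556,0.4852,10.1493,7.8355,-7.0766,-1.2498,-3.0100
12,-0.4451,-1.1725,0.0142,1.1947,0.3470,-9.7051,1.5382,3.7621,7.7485,6.1904,0.3066,0.3387,0.4767,13.7770,5.3845,-5.8285,-1.7162,-3.0700
13,-0.5394,-1.1540,0.0537,1.2684,0.4100,-9.1643,2.1477,4.1130,6.9746,6.4263,0.2768,0.3228,0.4688,16.4105,3.2360,-4.7307,-2.0713,-3.0985
14,-0.6285,-1.1301,0.0963,1.3340,0.4752,-8.6734,2.6187,4.3930,6.1312,6.6415,0.2472,0.3083,0.4613,18.2489,1.3545,-3.7632,-2.3283,-3.0896
15,-0.7130,-1.1021,0.1413,1.3909,0.5424,-8.2390,2.9566,4.5834,5.2546,6.8117,0.2178,0.2955,0.4541,19.4230,-0.2731,-2.9151,-2.5027,-3.0416
16,-0.7935,-1.0714,0.1877,1.4391,0.6110,-7.8641,3.1705,4.6744,4.3789,6.9175,0.1891,0.2844,0.4470,20.0205,-1.6490,-2.1807,-2.6114,-2.9576
17,-0.8705,-1.0391,0.2345,1.4787,0.6804,-7.5492,3.2727,4.6656,3.5338,6.9475,0.1610,0.2751,0.4399,20.1073,-2.7742,-1.5560,-2.6705,-2.8446
18,-0.9447,-1.0063,0.2808,1.5100,0.7496,-7.2932,3.2778,4.5658,2.7429,6.9001,0.1339,0.2677,0.4326,19.7455,-3.6563,-1.0371,-2.6941,-2.7129
19,-1.0166,-0.9739,0.3257,1.5338,0.8180,-7.0943,3.2021,4.3908,2.0201,6.7833,0.1079,0.2621,0.4250,19.0056,-4.3138,-0.6178,-2.6935,-2.5744
20,-1.0868,-0.9426,0.3685,1.5507,0.8850,-6.9508,3.0609,4.1603,1.3697,6.6122,0.0830,0.2582,0.4172,17.9731,-4.7779,-0.2883,-2.6770,-2.4413
21,-1.1559,-0.9129,0.4088,1.5614,0.9501,-6.8611,2.8670,3.8942,0.7873,6.4046,0.0593,0.2557,0.4090,16.7485,-5.0911,-0.0343,-2.6500,-2.3242
22,-1.2243,-0.8855,0.4463,1.5666,1.0130,-6.8240,2.6299,3.6093,0.2630,6.1770,0.0370,0.2546,0.4004,15.4435,-5.3040,0.1631,-2.6163,-2.2311
23,-1.2926,-0.8605,0.4810,1.5669,1.0736,-6.8377,2.3546,3.3188,-0.2085,5.9321,0.0159,0.2546,0.3916,14.1575,-5.4675,0.3257,-2.5822,-2.1639
24,-1.3613,-0.8386,0.5128,1.5627,1.1315,-6.8994,2.0456,3.0340,-0.6271,5.6646,-0.0039,0.2556,0.3825,12.9743,-5.6283,0.4756,-2.5571,-2.1214
25,-1.4308,-0.8198,0.5417,1.5544,1.1869,-7.0044,1.7081,2.7581,-1.0264,5.4119,-0.0225,0.2574,0.3731,12.0596,-5.8518,0.6392,-2.5310,-2.1150
26,-1.5016,-0.8046,0.5680,1.5422,1.2397,-7.1460,1.3428,2.4932,-1.4064,5.1609,-0.0398,0.2600,0.3636,11.4719,-6.1728,0.8388,-2.5065,-2.1382
27,-1.5739,-0.7931,0.5917,1.5264,1.2899,-7.3155,0.9533,2.2435,-1.7645,4.8987,-0.0560,0.2632,0.3539,11.2409,-6.6123,1.0909,-2.4847,-2.1844
28,-1.6480,-0.7856,0.6130,1.5071,1.3374,-7.5029,0.5461,2.0150,-2.0956,4.6128,-0.0711,0.2668,0.3443,11.3624,-7.1738,1.4033,-2.4655,-2.2464
29,-1.7240,-0.7822,0.6321,1.4847,1.3819,-7.6970,0.1304,1.8158,-2.3938,4.2914,-0.0852,0.2708,0.3347,11.8049,-7.8433,1.7730,-2.4463,-2.3168
30,-1.8019,-0.7830,0.6495,1.4595,1.4229,-7.8851,-0.2774,1.6603,-2.6525,3.9256,-0.0983,0.2750,0.3252,12.5402,-8.6071,2.1896,-2.4239,-2.3873
31,-1.8816,-0.7878,0.6656,1.4319,1.4601,-8.0568,-0.6691,1.5510,-2.8673,3.5083,-0.1105,0.2794,0.3159,13.5304,-9.4166,2.6263,-2.3904,-2.4489
32,-1.9629,-0.7963,0.6808,1.4024,1.4928,-8.2004,-1.0323,1.4915,-3.0343,3.0373,-0.1221,0.2839,0.3070,14.7854,-10.2359,3.0525,-2.3372,-2.4921
33,-2.0455,-0.8082,0.6957,1.3714,1.5205,-8.3031,-1.3543,1.4805,-3.1519,2.5162,-0.1332,0.2882,0.2983,16.3552,-11.0371,3.4361,-2.2534,-2.5077
34,-2.1288,-0.8232,0.7106,1.3396,1.5429,-8.3517,-1.6253,1.5102,-3.2212,1.9553,-0.1439,0.2924,0.2901,,,,,


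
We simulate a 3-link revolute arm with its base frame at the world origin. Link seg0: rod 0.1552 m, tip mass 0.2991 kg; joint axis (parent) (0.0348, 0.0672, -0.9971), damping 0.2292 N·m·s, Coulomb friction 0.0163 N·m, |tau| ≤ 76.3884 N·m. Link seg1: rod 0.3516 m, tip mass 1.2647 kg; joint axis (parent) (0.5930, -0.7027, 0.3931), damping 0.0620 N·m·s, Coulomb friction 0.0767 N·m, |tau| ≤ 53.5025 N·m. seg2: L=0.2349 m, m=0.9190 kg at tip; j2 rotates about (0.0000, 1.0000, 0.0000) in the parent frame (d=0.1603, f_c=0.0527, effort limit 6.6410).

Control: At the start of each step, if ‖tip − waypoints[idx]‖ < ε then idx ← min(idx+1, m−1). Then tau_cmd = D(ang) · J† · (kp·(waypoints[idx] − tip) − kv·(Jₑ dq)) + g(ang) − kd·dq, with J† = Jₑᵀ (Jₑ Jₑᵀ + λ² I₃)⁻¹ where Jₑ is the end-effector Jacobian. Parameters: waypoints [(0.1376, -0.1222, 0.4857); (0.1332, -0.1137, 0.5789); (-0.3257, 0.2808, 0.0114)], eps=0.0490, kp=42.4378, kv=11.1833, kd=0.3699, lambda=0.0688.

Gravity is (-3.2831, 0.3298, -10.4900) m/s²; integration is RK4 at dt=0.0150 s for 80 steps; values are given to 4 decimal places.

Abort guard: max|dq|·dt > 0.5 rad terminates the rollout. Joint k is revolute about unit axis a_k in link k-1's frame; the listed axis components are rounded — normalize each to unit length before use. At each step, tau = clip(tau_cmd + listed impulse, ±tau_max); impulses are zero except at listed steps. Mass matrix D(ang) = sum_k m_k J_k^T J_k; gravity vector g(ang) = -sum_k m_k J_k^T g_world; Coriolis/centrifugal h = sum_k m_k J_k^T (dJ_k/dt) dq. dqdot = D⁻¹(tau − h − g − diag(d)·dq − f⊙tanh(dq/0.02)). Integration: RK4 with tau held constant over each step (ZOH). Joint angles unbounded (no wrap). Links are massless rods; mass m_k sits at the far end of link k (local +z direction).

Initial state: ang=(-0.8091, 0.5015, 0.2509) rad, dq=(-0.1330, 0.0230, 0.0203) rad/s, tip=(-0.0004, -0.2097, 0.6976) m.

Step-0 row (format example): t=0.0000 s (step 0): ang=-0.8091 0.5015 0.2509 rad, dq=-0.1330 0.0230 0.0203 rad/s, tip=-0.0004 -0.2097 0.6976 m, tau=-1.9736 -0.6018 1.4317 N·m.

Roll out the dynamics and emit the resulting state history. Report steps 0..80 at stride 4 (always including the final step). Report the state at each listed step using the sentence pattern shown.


t=0.0600 s (step 4): ang=-0.8164 0.5243 0.3025 rad, dq=-0.2162 0.6075 1.2587 rad/s, tip=0.0083 -0.2100 0.6951 m, tau=-1.4571 -1.6971 0.7560 N·m.
t=0.1200 s (step 8): ang=-0.8313 0.5679 0.3852 rad, dq=-0.2440 0.8264 1.4652 rad/s, tip=0.0229 -0.2128 0.6890 m, tau=-1.3155 -2.4400 0.6347 N·m.
t=0.1800 s (step 12): ang=-0.8440 0.6210 0.4753 rad, dq=-0.1731 0.9305 1.5327 rad/s, tip=0.0383 -0.2171 0.6803 m, tau=-1.3385 -2.9917 0.5644 N·m.
t=0.2400 s (step 16): ang=-0.8525 0.6780 0.5676 rad, dq=-0.1122 0.9627 1.5435 rad/s, tip=0.0528 -0.2215 0.6696 m, tau=-1.4244 -3.4215 0.4875 N·m.
t=0.3000 s (step 20): ang=-0.8584 0.7354 0.6595 rad, dq=-0.0859 0.9462 1.5186 rad/s, tip=0.0660 -0.2248 0.6577 m, tau=-1.5324 -3.7406 0.3905 N·m.
t=0.3600 s (step 24): ang=-0.8636 0.7908 0.7490 rad, dq=-0.0905 0.8984 1.4688 rad/s, tip=0.0779 -0.2266 0.6453 m, tau=-1.6373 -3.9587 0.2725 N·m.
t=0.4200 s (step 28): ang=-0.8698 0.8428 0.8351 rad, dq=-0.1151 0.8330 1.4021 rad/s, tip=0.0884 -0.2266 0.6329 m, tau=-1.7243 -4.0932 0.1380 N·m.
t=0.4800 s (step 32): ang=-0.8777 0.8906 0.9168 rad, dq=-0.1492 0.7596 1.3242 rad/s, tip=0.0978 -0.2248 0.6207 m, tau=-1.7877 -4.1647 -0.0060 N·m.
t=0.5400 s (step 36): ang=-0.8878 0.9339 0.9936 rad, dq=-0.1847 0.6845 1.2394 rad/s, tip=0.1060 -0.2214 0.6091 m, tau=-1.8276 -4.1924 -0.1529 N·m.
t=0.6000 s (step 40): ang=-0.8999 0.9727 1.0652 rad, dq=-0.2164 0.6115 1.1509 rad/s, tip=0.1131 -0.2169 0.5981 m, tau=-1.8475 -4.1913 -0.2971 N·m.
t=0.6600 s (step 44): ang=-0.9137 1.0073 1.1315 rad, dq=-0.2415 0.5429 1.0612 rad/s, tip=0.1193 -0.2114 0.5878 m, tau=-1.8518 -4.1725 -0.4348 N·m.
t=0.7200 s (step 48): ang=-0.9287 1.0379 1.1924 rad, dq=-0.2584 0.4796 0.9724 rad/s, tip=0.1246 -0.2053 0.5784 m, tau=-1.8450 -4.1436 -0.5633 N·m.
t=0.7800 s (step 52): ang=-0.9445 1.0650 1.2481 rad, dq=-0.2672 0.4220 0.8863 rad/s, tip=0.1290 -0.1989 0.5696 m, tau=-1.8307 -4.1097 -0.6814 N·m.
t=0.8400 s (step 56): ang=-0.9606 1.0887 1.2988 rad, dq=-0.2683 0.3700 0.8041 rad/s, tip=0.1327 -0.1925 0.5617 m, tau=-1.8121 -4.0738 -0.7886 N·m.
t=0.9000 s (step 60): ang=-0.9766 1.1094 1.3446 rad, dq=-0.2628 0.3233 0.7266 rad/s, tip=0.1358 -0.1862 0.5544 m, tau=-1.7914 -4.0379 -0.8850 N·m.
t=0.9600 s (step 64): ang=-0.9921 1.1276 1.3860 rad, dq=-0.2520 0.2815 0.6544 rad/s, tip=0.1382 -0.1801 0.5478 m, tau=-1.7703 -4.0030 -0.9710 N·m.
t=1.0200 s (step 68): ang=-1.0068 1.1433 1.4232 rad, dq=-0.2371 0.2443 0.5878 rad/s, tip=0.1402 -0.1744 0.5419 m, tau=-1.7498 -3.9698 -1.0475 N·m.
t=1.0800 s (step 72): ang=-1.0205 1.1570 1.4566 rad, dq=-0.2194 0.2113 0.5267 rad/s, tip=0.1417 -0.1690 0.5365 m, tau=-1.7308 -3.9387 -1.1152 N·m.
t=1.1400 s (step 76): ang=-1.0331 1.1687 1.4864 rad, dq=-0.1999 0.1822 0.4712 rad/s, tip=0.1428 -0.1641 0.5317 m, tau=-1.7136 -3.9097 -1.1750 N·m.
t=1.2000 s (step 80): ang=-1.0445 1.1789 1.5132 rad, dq=-0.1798 0.1566 0.4209 rad/s, tip=0.1436 -0.1596 0.5274 m.
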